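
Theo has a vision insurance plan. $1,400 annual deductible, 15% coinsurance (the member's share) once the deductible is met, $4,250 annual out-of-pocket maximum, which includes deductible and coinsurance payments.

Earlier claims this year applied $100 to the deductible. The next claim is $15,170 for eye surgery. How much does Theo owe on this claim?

Remaining deductible: $1,400 − $100 = $1,300.
After the $1,300 deductible portion, $15,170 − $1,300 = $13,870 is subject to coinsurance.
Coinsurance: $13,870 × 15% = $2,080.50.
So the member owes $1,300 + $2,080.50 = $3,380.50 before any cap.
Total out-of-pocket so far would be $100 + $3,380.50 = $3,480.50, below the $4,250 cap — no reduction.

$3,380.50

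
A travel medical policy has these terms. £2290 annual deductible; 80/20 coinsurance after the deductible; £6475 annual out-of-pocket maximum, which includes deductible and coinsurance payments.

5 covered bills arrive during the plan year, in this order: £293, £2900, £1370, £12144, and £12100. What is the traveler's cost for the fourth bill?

£2428.80

Claim 1 (£293): entire amount goes to the deductible. Traveler pays £293; OOP now £293.
Claim 2 (£2900): £1997 to deductible, leaving £903; traveler's 20% is £180.60. Traveler pays £2177.60; OOP now £2470.60.
Claim 3 (£1370): 20% coinsurance on £1370 = £274. Cost to traveler: £274. OOP to date £2744.60.
Claim 4 (£12144): deductible met; 20% of £12144 = £2428.80. Cost to traveler: £2428.80. OOP to date £5173.40.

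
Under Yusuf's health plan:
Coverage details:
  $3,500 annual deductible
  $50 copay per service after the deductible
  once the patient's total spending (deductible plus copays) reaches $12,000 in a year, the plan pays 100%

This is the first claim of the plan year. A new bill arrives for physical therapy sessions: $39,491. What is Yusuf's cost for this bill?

$3,550

Deductible not yet touched, so the first $3,500 of the bill goes to the deductible.
That leaves $39,491 − $3,500 = $35,991 for the copay.
Copay on this service: $50.
That puts the patient's cost at $3,500 + $50 = $3,550 before any cap.
Cumulative spending $0 + $3,550 = $3,550 stays under the $12,000 maximum.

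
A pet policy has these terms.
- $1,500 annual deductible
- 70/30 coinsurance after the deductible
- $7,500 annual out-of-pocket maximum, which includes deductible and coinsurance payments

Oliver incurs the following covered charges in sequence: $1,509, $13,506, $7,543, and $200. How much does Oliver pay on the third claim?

$1,945.50

Claim 1 — $1,509: $1,500 finishes the deductible; $9 goes to coinsurance; owner's 30% is $2.70. Owner pays $1,502.70; OOP now $1,502.70.
Claim 2 — $13,506: deductible met; 30% of $13,506 = $4,051.80. Owner owes $4,051.80 (running OOP $5,554.50).
Claim 3 — $7,543: 30% coinsurance on $7,543 = $2,262.90. That would push OOP to $7,817.40, over the $7,500 cap, so owner pays $7,500 − $5,554.50 = $1,945.50.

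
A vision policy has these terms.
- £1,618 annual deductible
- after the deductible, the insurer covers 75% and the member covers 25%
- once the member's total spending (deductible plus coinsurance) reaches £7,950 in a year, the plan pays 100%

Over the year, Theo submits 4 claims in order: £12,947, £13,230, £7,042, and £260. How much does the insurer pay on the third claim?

£6,849.75

#1 (£12,947): £1,618 finishes the deductible; £11,329 goes to coinsurance; coinsurance £11,329 × 25% = £2,832.25. Cost to member: £4,450.25. OOP to date £4,450.25. Insurer: £12,947 − £4,450.25 = £8,496.75.
#2 (£13,230): deductible already satisfied, so member's share is 25% × £13,230 = £3,307.50. Cost to member: £3,307.50. OOP to date £7,757.75. Insurer: £13,230 − £3,307.50 = £9,922.50.
#3 (£7,042): 25% coinsurance on £7,042 = £1,760.50. That would push OOP to £9,518.25, over the £7,950 cap, so member pays £7,950 − £7,757.75 = £192.25. Plan pays £7,042 − £192.25 = £6,849.75.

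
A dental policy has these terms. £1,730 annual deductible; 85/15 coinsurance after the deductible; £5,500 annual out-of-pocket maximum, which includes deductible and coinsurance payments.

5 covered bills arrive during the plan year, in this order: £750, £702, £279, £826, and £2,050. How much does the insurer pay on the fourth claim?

£702.10

Claim 1 — £750: all of it applies to the deductible. Patient pays £750; OOP now £750. Plan pays £750 − £750 = £0.
Claim 2 — £702: entire amount goes to the deductible. Patient owes £702 (running OOP £1,452). Insurer: £702 − £702 = £0.
Claim 3 — £279: deductible takes £278, £1 remains; 15% of £1 = £0.15. Patient owes £278.15 (running OOP £1,730.15). Plan pays £279 − £278.15 = £0.85.
Claim 4 — £826: 15% coinsurance on £826 = £123.90. Cost to patient: £123.90. OOP to date £1,854.05. Plan pays £826 − £123.90 = £702.10.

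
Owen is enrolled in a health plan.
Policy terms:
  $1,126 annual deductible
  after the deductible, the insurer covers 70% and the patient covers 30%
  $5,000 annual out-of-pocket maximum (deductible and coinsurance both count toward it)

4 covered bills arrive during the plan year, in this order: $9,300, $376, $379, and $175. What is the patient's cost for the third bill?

$113.70

Claim 1 — $9,300: $1,126 finishes the deductible; $8,174 goes to coinsurance; coinsurance $8,174 × 30% = $2,452.20. Patient pays $3,578.20; OOP now $3,578.20.
Claim 2 — $376: deductible already satisfied, so patient's share is 30% × $376 = $112.80. Patient owes $112.80 (running OOP $3,691).
Claim 3 — $379: deductible met; 30% of $379 = $113.70. Patient pays $113.70; OOP now $3,804.70.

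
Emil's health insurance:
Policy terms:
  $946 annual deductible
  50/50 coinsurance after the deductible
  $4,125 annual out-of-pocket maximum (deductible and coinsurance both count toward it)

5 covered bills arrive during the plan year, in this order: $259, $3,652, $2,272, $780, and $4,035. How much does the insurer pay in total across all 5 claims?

$6,873

Claim 1 ($259): entire amount goes to the deductible. Patient pays $259; OOP now $259. Plan pays $259 − $259 = $0.
Claim 2 ($3,652): $687 finishes the deductible; $2,965 goes to coinsurance; coinsurance $2,965 × 50% = $1,482.50. Cost to patient: $2,169.50. OOP to date $2,428.50. Plan pays $3,652 − $2,169.50 = $1,482.50.
Claim 3 ($2,272): deductible already satisfied, so patient's share is 50% × $2,272 = $1,136. Patient pays $1,136; OOP now $3,564.50. Plan pays $2,272 − $1,136 = $1,136.
Claim 4 ($780): deductible met; 50% of $780 = $390. Cost to patient: $390. OOP to date $3,954.50. Plan pays $780 − $390 = $390.
Claim 5 ($4,035): deductible met; 50% of $4,035 = $2,017.50. That would push OOP to $5,972, over the $4,125 cap, so patient pays $4,125 − $3,954.50 = $170.50. Insurer: $4,035 − $170.50 = $3,864.50.
Insurer total: $0 + $1,482.50 + $1,136 + $390 + $3,864.50 = $6,873.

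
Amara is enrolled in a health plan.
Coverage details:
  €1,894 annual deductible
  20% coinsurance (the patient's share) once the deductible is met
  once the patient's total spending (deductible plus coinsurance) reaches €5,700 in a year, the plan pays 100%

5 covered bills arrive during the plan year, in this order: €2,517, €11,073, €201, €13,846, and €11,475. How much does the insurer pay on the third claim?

Claim 1 — €2,517: deductible takes €1,894, €623 remains; patient's 20% is €124.60. Patient owes €2,018.60 (running OOP €2,018.60). Plan pays €2,517 − €2,018.60 = €498.40.
Claim 2 — €11,073: deductible already satisfied, so patient's share is 20% × €11,073 = €2,214.60. Patient pays €2,214.60; OOP now €4,233.20. Plan pays €11,073 − €2,214.60 = €8,858.40.
Claim 3 — €201: 20% coinsurance on €201 = €40.20. Patient owes €40.20 (running OOP €4,273.40). Plan pays €201 − €40.20 = €160.80.

€160.80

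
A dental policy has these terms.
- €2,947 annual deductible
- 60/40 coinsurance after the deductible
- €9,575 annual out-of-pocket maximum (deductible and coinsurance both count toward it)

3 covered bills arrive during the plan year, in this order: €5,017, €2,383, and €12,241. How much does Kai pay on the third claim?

#1 (€5,017): €2,947 finishes the deductible; €2,070 goes to coinsurance; 40% of €2,070 = €828. Cost to patient: €3,775. OOP to date €3,775.
#2 (€2,383): 40% coinsurance on €2,383 = €953.20. Cost to patient: €953.20. OOP to date €4,728.20.
#3 (€12,241): deductible already satisfied, so patient's share is 40% × €12,241 = €4,896.40. That would push OOP to €9,624.60, over the €9,575 cap, so patient pays €9,575 − €4,728.20 = €4,846.80.

€4,846.80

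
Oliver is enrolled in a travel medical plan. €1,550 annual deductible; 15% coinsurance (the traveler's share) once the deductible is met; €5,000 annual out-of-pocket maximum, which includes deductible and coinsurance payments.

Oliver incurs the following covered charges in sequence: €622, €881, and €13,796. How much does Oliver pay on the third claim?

Claim 1 — €622: all of it applies to the deductible. Traveler pays €622; OOP now €622.
Claim 2 — €881: all of it applies to the deductible. Cost to traveler: €881. OOP to date €1,503.
Claim 3 — €13,796: €47 to deductible, leaving €13,749; coinsurance €13,749 × 15% = €2,062.35. Traveler pays €2,109.35; OOP now €3,612.35.

€2,109.35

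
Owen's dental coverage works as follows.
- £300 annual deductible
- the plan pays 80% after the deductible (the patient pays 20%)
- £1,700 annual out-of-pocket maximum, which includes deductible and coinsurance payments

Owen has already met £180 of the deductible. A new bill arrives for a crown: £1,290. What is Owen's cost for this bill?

£354

£180 of the £300 deductible is already met, leaving £120.
The remaining £1,170 (= £1,290 − £120) moves to coinsurance.
20% of £1,170 = £234 falls to the patient.
So the patient owes £120 + £234 = £354 before any cap.
Cumulative spending £180 + £354 = £534 stays under the £1,700 maximum.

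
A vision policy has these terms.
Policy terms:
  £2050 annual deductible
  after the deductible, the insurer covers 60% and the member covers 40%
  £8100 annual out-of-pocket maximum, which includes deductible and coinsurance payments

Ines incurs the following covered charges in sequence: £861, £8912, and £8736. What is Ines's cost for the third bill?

£2960.80

Bill 1, £861: all of it applies to the deductible. Cost to member: £861. OOP to date £861.
Bill 2, £8912: £1189 finishes the deductible; £7723 goes to coinsurance; 40% of £7723 = £3089.20. Cost to member: £4278.20. OOP to date £5139.20.
Bill 3, £8736: 40% coinsurance on £8736 = £3494.40. OOP would hit £8633.60 > £8100, so the cap limits the member to £8100 − £5139.20 = £2960.80.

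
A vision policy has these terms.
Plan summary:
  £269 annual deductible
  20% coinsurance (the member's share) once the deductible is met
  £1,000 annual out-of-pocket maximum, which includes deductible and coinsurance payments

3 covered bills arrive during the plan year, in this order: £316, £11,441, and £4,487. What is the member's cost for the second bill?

Bill 1, £316: £269 finishes the deductible; £47 goes to coinsurance; coinsurance £47 × 20% = £9.40. Member pays £278.40; OOP now £278.40.
Bill 2, £11,441: deductible met; 20% of £11,441 = £2,288.20. OOP would hit £2,566.60 > £1,000, so the cap limits the member to £1,000 − £278.40 = £721.60.

£721.60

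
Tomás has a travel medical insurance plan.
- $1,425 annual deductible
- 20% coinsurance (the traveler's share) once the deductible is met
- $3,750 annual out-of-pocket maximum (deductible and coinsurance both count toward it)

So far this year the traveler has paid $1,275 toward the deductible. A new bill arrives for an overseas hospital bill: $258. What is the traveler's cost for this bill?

$171.60

Remaining deductible: $1,425 − $1,275 = $150.
The remaining $108 (= $258 − $150) moves to coinsurance.
Traveler's 20% share of $108 is $21.60.
So the traveler owes $150 + $21.60 = $171.60 before any cap.
Year-to-date out-of-pocket becomes $1,275 + $171.60 = $1,446.60, still under the $3,750 maximum, so no cap applies.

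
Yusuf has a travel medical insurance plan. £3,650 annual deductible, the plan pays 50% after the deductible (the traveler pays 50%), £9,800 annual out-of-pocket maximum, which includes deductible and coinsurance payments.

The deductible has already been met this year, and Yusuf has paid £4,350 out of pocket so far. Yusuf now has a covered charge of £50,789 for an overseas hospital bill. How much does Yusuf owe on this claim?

£5,450

With the deductible met, the entire £50,789 is subject to coinsurance.
Traveler's 50% share of £50,789 is £25,394.50.
That would bring total out-of-pocket to £29,744.50, past the £9,800 cap. The traveler is capped at £9,800 − £4,350 = £5,450 on this claim.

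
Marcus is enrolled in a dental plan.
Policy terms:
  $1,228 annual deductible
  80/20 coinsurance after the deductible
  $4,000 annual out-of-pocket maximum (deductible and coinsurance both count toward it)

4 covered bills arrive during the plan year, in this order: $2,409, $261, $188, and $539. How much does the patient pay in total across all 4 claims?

$1,661.80

#1 ($2,409): deductible takes $1,228, $1,181 remains; coinsurance $1,181 × 20% = $236.20. Patient owes $1,464.20 (running OOP $1,464.20).
#2 ($261): deductible met; 20% of $261 = $52.20. Patient owes $52.20 (running OOP $1,516.40).
#3 ($188): deductible already satisfied, so patient's share is 20% × $188 = $37.60. Cost to patient: $37.60. OOP to date $1,554.
#4 ($539): 20% coinsurance on $539 = $107.80. Cost to patient: $107.80. OOP to date $1,661.80.
Total paid by the patient: $1,464.20 + $52.20 + $37.60 + $107.80 = $1,661.80.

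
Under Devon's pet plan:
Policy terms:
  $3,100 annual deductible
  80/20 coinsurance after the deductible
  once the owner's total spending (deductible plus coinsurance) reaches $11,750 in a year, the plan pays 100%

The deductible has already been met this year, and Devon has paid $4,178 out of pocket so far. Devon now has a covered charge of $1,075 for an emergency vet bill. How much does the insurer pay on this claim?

The deductible is already satisfied, so the full bill goes to coinsurance.
20% of $1,075 = $215 falls to the owner.
Year-to-date out-of-pocket becomes $4,178 + $215 = $4,393, still under the $11,750 maximum, so no cap applies.
The plan picks up $1,075 − $215 = $860.

$860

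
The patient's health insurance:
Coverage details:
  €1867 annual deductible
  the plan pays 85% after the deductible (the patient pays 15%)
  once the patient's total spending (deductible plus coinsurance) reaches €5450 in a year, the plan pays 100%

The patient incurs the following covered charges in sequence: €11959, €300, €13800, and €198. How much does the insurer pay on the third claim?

€11775.80

#1 (€11959): deductible takes €1867, €10092 remains; 15% of €10092 = €1513.80. Cost to patient: €3380.80. OOP to date €3380.80. Insurer: €11959 − €3380.80 = €8578.20.
#2 (€300): deductible met; 15% of €300 = €45. Patient owes €45 (running OOP €3425.80). Plan pays €300 − €45 = €255.
#3 (€13800): deductible already satisfied, so patient's share is 15% × €13800 = €2070. OOP would hit €5495.80 > €5450, so the cap limits the patient to €5450 − €3425.80 = €2024.20. Plan pays €13800 − €2024.20 = €11775.80.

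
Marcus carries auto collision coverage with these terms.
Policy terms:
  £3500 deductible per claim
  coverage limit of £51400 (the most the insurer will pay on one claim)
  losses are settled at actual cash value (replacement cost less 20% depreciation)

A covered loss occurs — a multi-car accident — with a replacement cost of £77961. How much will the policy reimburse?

Actual cash value after 20% depreciation: £77961 × 80% = £62368.80.
After the deductible, £62368.80 − £3500 = £58868.80 remains.
Since £58868.80 > £51400, the payout is capped at £51400.

£51400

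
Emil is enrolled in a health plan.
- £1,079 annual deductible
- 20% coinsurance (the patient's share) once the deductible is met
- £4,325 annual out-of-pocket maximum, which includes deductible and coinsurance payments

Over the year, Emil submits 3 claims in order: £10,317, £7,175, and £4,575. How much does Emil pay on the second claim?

£1,398.40

#1 (£10,317): £1,079 to deductible, leaving £9,238; patient's 20% is £1,847.60. Patient owes £2,926.60 (running OOP £2,926.60).
#2 (£7,175): deductible already satisfied, so patient's share is 20% × £7,175 = £1,435. OOP would hit £4,361.60 > £4,325, so the cap limits the patient to £4,325 − £2,926.60 = £1,398.40.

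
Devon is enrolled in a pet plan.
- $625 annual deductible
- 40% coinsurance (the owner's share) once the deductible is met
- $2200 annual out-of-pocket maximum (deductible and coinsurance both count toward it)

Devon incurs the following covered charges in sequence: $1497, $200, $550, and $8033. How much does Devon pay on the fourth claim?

$926.20

Claim 1 ($1497): $625 finishes the deductible; $872 goes to coinsurance; coinsurance $872 × 40% = $348.80. Owner pays $973.80; OOP now $973.80.
Claim 2 ($200): deductible met; 40% of $200 = $80. Owner pays $80; OOP now $1053.80.
Claim 3 ($550): deductible already satisfied, so owner's share is 40% × $550 = $220. Owner pays $220; OOP now $1273.80.
Claim 4 ($8033): deductible already satisfied, so owner's share is 40% × $8033 = $3213.20. That would push OOP to $4487, over the $2200 cap, so owner pays $2200 − $1273.80 = $926.20.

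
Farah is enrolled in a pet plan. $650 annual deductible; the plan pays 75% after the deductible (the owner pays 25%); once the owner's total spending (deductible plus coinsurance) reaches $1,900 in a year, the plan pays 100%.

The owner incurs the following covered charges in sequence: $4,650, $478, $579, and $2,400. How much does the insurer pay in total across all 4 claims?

Claim 1 — $4,650: $650 to deductible, leaving $4,000; 25% of $4,000 = $1,000. Owner owes $1,650 (running OOP $1,650). Plan pays $4,650 − $1,650 = $3,000.
Claim 2 — $478: deductible met; 25% of $478 = $119.50. Owner pays $119.50; OOP now $1,769.50. Insurer: $478 − $119.50 = $358.50.
Claim 3 — $579: deductible already satisfied, so owner's share is 25% × $579 = $144.75. OOP would hit $1,914.25 > $1,900, so the cap limits the owner to $1,900 − $1,769.50 = $130.50. Plan pays $579 − $130.50 = $448.50.
Claim 4 — $2,400: deductible met; 25% of $2,400 = $600. That would push OOP to $2,500, over the $1,900 cap, so owner pays $1,900 − $1,900 = $0. Insurer: $2,400 − $0 = $2,400.
Insurer total = bills − owner's total = $8,107 − $1,900 = $6,207.

$6,207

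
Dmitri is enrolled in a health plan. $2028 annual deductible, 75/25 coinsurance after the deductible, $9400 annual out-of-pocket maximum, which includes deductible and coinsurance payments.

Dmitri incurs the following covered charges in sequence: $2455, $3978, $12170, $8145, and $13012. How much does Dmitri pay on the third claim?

Claim 1 — $2455: $2028 finishes the deductible; $427 goes to coinsurance; 25% of $427 = $106.75. Cost to patient: $2134.75. OOP to date $2134.75.
Claim 2 — $3978: 25% coinsurance on $3978 = $994.50. Cost to patient: $994.50. OOP to date $3129.25.
Claim 3 — $12170: 25% coinsurance on $12170 = $3042.50. Cost to patient: $3042.50. OOP to date $6171.75.

$3042.50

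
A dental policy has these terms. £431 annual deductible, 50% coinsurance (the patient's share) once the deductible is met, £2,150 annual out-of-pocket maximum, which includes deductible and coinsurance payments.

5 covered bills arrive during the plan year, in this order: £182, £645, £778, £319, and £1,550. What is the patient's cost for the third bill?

£389

#1 (£182): fully absorbed by the deductible. Cost to patient: £182. OOP to date £182.
#2 (£645): deductible takes £249, £396 remains; coinsurance £396 × 50% = £198. Patient pays £447; OOP now £629.
#3 (£778): 50% coinsurance on £778 = £389. Patient owes £389 (running OOP £1,018).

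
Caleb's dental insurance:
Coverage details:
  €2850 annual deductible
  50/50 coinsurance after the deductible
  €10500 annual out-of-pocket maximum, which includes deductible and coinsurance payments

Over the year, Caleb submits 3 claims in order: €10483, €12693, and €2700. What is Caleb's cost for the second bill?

€3833.50

Claim 1 — €10483: €2850 to deductible, leaving €7633; 50% of €7633 = €3816.50. Patient pays €6666.50; OOP now €6666.50.
Claim 2 — €12693: deductible already satisfied, so patient's share is 50% × €12693 = €6346.50. That would push OOP to €13013, over the €10500 cap, so patient pays €10500 − €6666.50 = €3833.50.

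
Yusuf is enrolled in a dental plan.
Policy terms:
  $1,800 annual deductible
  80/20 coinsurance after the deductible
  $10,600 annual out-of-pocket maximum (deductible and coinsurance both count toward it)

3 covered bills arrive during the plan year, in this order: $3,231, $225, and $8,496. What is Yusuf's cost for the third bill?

Claim 1 ($3,231): $1,800 finishes the deductible; $1,431 goes to coinsurance; 20% of $1,431 = $286.20. Patient pays $2,086.20; OOP now $2,086.20.
Claim 2 ($225): deductible met; 20% of $225 = $45. Cost to patient: $45. OOP to date $2,131.20.
Claim 3 ($8,496): deductible already satisfied, so patient's share is 20% × $8,496 = $1,699.20. Cost to patient: $1,699.20. OOP to date $3,830.40.

$1,699.20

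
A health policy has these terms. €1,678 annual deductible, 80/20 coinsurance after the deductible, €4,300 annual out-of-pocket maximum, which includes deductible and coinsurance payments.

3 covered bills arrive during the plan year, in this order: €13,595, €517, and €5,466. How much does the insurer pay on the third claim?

Claim 1 (€13,595): €1,678 to deductible, leaving €11,917; 20% of €11,917 = €2,383.40. Patient owes €4,061.40 (running OOP €4,061.40). Plan pays €13,595 − €4,061.40 = €9,533.60.
Claim 2 (€517): deductible met; 20% of €517 = €103.40. Patient pays €103.40; OOP now €4,164.80. Insurer: €517 − €103.40 = €413.60.
Claim 3 (€5,466): deductible already satisfied, so patient's share is 20% × €5,466 = €1,093.20. Adding that to €4,164.80 gives €5,258, past the €4,300 cap; patient pays only €4,300 − €4,164.80 = €135.20. Plan pays €5,466 − €135.20 = €5,330.80.

€5,330.80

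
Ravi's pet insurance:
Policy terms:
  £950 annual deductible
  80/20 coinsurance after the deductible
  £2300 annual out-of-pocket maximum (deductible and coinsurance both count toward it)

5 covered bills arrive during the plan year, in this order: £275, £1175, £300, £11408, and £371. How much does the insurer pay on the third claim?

£240

Claim 1 — £275: entire amount goes to the deductible. Owner owes £275 (running OOP £275). Insurer: £275 − £275 = £0.
Claim 2 — £1175: £675 finishes the deductible; £500 goes to coinsurance; 20% of £500 = £100. Owner pays £775; OOP now £1050. Insurer: £1175 − £775 = £400.
Claim 3 — £300: deductible already satisfied, so owner's share is 20% × £300 = £60. Cost to owner: £60. OOP to date £1110. Plan pays £300 − £60 = £240.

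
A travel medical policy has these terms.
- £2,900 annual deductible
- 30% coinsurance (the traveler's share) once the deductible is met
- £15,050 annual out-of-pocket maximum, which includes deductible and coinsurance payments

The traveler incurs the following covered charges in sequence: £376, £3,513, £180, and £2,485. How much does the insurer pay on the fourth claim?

£1,739.50

Bill 1, £376: all of it applies to the deductible. Traveler pays £376; OOP now £376. Insurer: £376 − £376 = £0.
Bill 2, £3,513: £2,524 to deductible, leaving £989; coinsurance £989 × 30% = £296.70. Traveler pays £2,820.70; OOP now £3,196.70. Insurer: £3,513 − £2,820.70 = £692.30.
Bill 3, £180: 30% coinsurance on £180 = £54. Traveler owes £54 (running OOP £3,250.70). Plan pays £180 − £54 = £126.
Bill 4, £2,485: deductible met; 30% of £2,485 = £745.50. Traveler owes £745.50 (running OOP £3,996.20). Insurer: £2,485 − £745.50 = £1,739.50.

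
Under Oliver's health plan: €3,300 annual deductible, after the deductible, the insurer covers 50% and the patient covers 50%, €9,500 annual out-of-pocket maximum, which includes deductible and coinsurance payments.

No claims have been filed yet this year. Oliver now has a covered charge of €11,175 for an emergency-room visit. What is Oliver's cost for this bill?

Nothing has been paid toward the €3,300 deductible, so the first €3,300 of this charge is applied there.
After the €3,300 deductible portion, €11,175 − €3,300 = €7,875 is subject to coinsurance.
Patient's 50% share of €7,875 is €3,937.50.
That puts the patient's cost at €3,300 + €3,937.50 = €7,237.50 before any cap.
Year-to-date out-of-pocket becomes €0 + €7,237.50 = €7,237.50, still under the €9,500 maximum, so no cap applies.

€7,237.50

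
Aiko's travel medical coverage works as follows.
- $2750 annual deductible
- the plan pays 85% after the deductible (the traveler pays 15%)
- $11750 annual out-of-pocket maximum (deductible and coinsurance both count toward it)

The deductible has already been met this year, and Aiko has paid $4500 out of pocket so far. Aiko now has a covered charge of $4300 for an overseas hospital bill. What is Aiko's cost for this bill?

$645

The deductible is already satisfied, so the full bill goes to coinsurance.
Coinsurance: $4300 × 15% = $645.
Total out-of-pocket so far would be $4500 + $645 = $5145, below the $11750 cap — no reduction.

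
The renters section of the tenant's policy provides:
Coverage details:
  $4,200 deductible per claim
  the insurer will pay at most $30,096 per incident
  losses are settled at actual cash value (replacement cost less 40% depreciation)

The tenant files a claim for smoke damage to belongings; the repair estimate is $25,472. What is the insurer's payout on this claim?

Actual cash value after 40% depreciation: $25,472 × 60% = $15,283.20.
Subtract the deductible: $15,283.20 − $4,200 = $11,083.20.
$11,083.20 is within the $30,096 limit, so the insurer pays $11,083.20.

$11,083.20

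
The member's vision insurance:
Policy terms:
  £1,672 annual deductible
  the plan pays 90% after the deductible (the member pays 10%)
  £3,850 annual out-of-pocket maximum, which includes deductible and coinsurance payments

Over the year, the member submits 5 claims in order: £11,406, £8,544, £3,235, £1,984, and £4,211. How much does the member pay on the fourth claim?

£26.70

Claim 1 — £11,406: deductible takes £1,672, £9,734 remains; coinsurance £9,734 × 10% = £973.40. Cost to member: £2,645.40. OOP to date £2,645.40.
Claim 2 — £8,544: deductible met; 10% of £8,544 = £854.40. Cost to member: £854.40. OOP to date £3,499.80.
Claim 3 — £3,235: 10% coinsurance on £3,235 = £323.50. Cost to member: £323.50. OOP to date £3,823.30.
Claim 4 — £1,984: deductible met; 10% of £1,984 = £198.40. That would push OOP to £4,021.70, over the £3,850 cap, so member pays £3,850 − £3,823.30 = £26.70.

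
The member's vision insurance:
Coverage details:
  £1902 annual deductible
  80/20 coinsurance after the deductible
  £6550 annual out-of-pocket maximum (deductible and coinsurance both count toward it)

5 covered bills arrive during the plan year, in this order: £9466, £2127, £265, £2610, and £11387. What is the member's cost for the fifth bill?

Claim 1 — £9466: deductible takes £1902, £7564 remains; coinsurance £7564 × 20% = £1512.80. Member owes £3414.80 (running OOP £3414.80).
Claim 2 — £2127: deductible met; 20% of £2127 = £425.40. Member owes £425.40 (running OOP £3840.20).
Claim 3 — £265: deductible already satisfied, so member's share is 20% × £265 = £53. Member owes £53 (running OOP £3893.20).
Claim 4 — £2610: deductible met; 20% of £2610 = £522. Member pays £522; OOP now £4415.20.
Claim 5 — £11387: deductible met; 20% of £11387 = £2277.40. OOP would hit £6692.60 > £6550, so the cap limits the member to £6550 − £4415.20 = £2134.80.

£2134.80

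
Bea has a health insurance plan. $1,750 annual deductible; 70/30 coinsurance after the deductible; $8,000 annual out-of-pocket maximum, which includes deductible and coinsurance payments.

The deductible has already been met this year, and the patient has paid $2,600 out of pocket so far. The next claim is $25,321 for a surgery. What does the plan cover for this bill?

$19,921

With the deductible met, the entire $25,321 is subject to coinsurance.
30% of $25,321 = $7,596.30 falls to the patient.
That would bring total out-of-pocket to $10,196.30, past the $8,000 cap. The patient is capped at $8,000 − $2,600 = $5,400 on this claim.
The plan picks up $25,321 − $5,400 = $19,921.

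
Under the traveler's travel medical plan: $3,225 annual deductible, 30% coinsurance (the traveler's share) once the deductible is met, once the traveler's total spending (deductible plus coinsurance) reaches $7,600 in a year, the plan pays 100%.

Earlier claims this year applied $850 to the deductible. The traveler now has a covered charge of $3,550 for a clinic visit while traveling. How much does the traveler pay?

$2,727.50

Deductible still to meet: $3,225 − $850 = $2,375.
After the $2,375 deductible portion, $3,550 − $2,375 = $1,175 is subject to coinsurance.
Coinsurance: $1,175 × 30% = $352.50.
Traveler responsibility before any cap: $2,375 + $352.50 = $2,727.50.
Cumulative spending $850 + $2,727.50 = $3,577.50 stays under the $7,600 maximum.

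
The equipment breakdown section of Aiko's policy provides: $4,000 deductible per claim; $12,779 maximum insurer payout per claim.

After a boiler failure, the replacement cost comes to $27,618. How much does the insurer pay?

$12,779

Subtract the deductible: $27,618 − $4,000 = $23,618.
$23,618 exceeds the $12,779 limit, so the insurer pays the limit: $12,779.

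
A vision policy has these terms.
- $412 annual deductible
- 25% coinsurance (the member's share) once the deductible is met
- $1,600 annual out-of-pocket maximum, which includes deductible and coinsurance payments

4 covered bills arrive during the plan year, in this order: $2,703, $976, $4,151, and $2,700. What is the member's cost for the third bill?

$371.25

Bill 1, $2,703: deductible takes $412, $2,291 remains; member's 25% is $572.75. Cost to member: $984.75. OOP to date $984.75.
Bill 2, $976: deductible met; 25% of $976 = $244. Cost to member: $244. OOP to date $1,228.75.
Bill 3, $4,151: 25% coinsurance on $4,151 = $1,037.75. Adding that to $1,228.75 gives $2,266.50, past the $1,600 cap; member pays only $1,600 − $1,228.75 = $371.25.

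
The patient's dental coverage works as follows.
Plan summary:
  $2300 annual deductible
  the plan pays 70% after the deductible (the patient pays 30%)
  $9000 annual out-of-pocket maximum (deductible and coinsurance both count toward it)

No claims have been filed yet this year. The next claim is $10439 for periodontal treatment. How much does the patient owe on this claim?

Nothing has been paid toward the $2300 deductible, so the first $2300 of this charge is applied there.
The remaining $8139 (= $10439 − $2300) moves to coinsurance.
30% of $8139 = $2441.70 falls to the patient.
That puts the patient's cost at $2300 + $2441.70 = $4741.70 before any cap.
Total out-of-pocket so far would be $0 + $4741.70 = $4741.70, below the $9000 cap — no reduction.

$4741.70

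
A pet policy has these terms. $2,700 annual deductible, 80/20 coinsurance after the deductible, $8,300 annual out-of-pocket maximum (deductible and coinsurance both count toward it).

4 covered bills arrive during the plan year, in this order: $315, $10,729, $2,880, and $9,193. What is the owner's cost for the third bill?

Claim 1 — $315: all of it applies to the deductible. Owner pays $315; OOP now $315.
Claim 2 — $10,729: $2,385 finishes the deductible; $8,344 goes to coinsurance; 20% of $8,344 = $1,668.80. Owner pays $4,053.80; OOP now $4,368.80.
Claim 3 — $2,880: 20% coinsurance on $2,880 = $576. Owner owes $576 (running OOP $4,944.80).

$576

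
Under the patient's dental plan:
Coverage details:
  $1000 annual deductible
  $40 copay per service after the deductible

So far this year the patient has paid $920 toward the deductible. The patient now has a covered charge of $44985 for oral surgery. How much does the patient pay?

$120

Deductible still to meet: $1000 − $920 = $80.
After the $80 deductible portion, $44985 − $80 = $44905 is subject to the copay.
Copay on this service: $40.
Patient responsibility: $80 + $40 = $120.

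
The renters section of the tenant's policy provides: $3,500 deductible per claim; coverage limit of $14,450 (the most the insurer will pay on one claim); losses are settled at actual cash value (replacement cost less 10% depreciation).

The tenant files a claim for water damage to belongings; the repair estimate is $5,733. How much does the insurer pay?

At 10% depreciation, ACV = $5,733 − $573.30 = $5,159.70.
After the deductible, $5,159.70 − $3,500 = $1,659.70 remains.
$1,659.70 ≤ $14,450, so the limit doesn't bind; insurer pays $1,659.70.

$1,659.70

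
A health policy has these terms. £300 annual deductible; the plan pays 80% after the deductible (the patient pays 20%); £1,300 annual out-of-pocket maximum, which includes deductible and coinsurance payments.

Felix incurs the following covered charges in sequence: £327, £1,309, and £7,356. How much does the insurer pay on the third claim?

£6,623.20

Claim 1 (£327): deductible takes £300, £27 remains; 20% of £27 = £5.40. Patient owes £305.40 (running OOP £305.40). Plan pays £327 − £305.40 = £21.60.
Claim 2 (£1,309): 20% coinsurance on £1,309 = £261.80. Patient owes £261.80 (running OOP £567.20). Plan pays £1,309 − £261.80 = £1,047.20.
Claim 3 (£7,356): deductible met; 20% of £7,356 = £1,471.20. That would push OOP to £2,038.40, over the £1,300 cap, so patient pays £1,300 − £567.20 = £732.80. Insurer: £7,356 − £732.80 = £6,623.20.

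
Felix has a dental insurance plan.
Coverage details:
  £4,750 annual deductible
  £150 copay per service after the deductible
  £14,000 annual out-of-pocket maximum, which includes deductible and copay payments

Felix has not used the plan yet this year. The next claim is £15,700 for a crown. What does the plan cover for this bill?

£10,800

Nothing has been paid toward the £4,750 deductible, so the first £4,750 of this charge is applied there.
The remaining £10,950 (= £15,700 − £4,750) moves to the copay.
Copay on this service: £150.
That puts the patient's cost at £4,750 + £150 = £4,900 before any cap.
Total out-of-pocket so far would be £0 + £4,900 = £4,900, below the £14,000 cap — no reduction.
Insurer pays the balance: £15,700 − £4,900 = £10,800.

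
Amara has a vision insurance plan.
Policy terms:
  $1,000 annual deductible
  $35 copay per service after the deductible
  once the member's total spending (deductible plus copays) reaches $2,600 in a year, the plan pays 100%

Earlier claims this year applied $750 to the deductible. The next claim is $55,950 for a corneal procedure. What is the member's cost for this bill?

$285

Deductible still to meet: $1,000 − $750 = $250.
That leaves $55,950 − $250 = $55,700 for the copay.
Copay on this service: $35.
Member responsibility before any cap: $250 + $35 = $285.
Cumulative spending $750 + $285 = $1,035 stays under the $2,600 maximum.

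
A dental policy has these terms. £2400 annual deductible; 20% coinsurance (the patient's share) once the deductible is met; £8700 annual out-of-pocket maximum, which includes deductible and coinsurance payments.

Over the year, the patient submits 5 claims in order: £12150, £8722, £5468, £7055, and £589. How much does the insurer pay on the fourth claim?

£5644

Claim 1 (£12150): £2400 finishes the deductible; £9750 goes to coinsurance; coinsurance £9750 × 20% = £1950. Patient pays £4350; OOP now £4350. Plan pays £12150 − £4350 = £7800.
Claim 2 (£8722): deductible met; 20% of £8722 = £1744.40. Cost to patient: £1744.40. OOP to date £6094.40. Plan pays £8722 − £1744.40 = £6977.60.
Claim 3 (£5468): deductible already satisfied, so patient's share is 20% × £5468 = £1093.60. Patient pays £1093.60; OOP now £7188. Plan pays £5468 − £1093.60 = £4374.40.
Claim 4 (£7055): 20% coinsurance on £7055 = £1411. Patient pays £1411; OOP now £8599. Plan pays £7055 − £1411 = £5644.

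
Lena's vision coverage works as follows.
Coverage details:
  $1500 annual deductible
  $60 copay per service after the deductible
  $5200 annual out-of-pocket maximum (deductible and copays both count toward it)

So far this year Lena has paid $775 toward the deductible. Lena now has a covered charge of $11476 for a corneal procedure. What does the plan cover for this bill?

$10691

Deductible still to meet: $1500 − $775 = $725.
The remaining $10751 (= $11476 − $725) moves to the copay.
Copay on this service: $60.
Member responsibility before any cap: $725 + $60 = $785.
Total out-of-pocket so far would be $775 + $785 = $1560, below the $5200 cap — no reduction.
The plan picks up $11476 − $785 = $10691.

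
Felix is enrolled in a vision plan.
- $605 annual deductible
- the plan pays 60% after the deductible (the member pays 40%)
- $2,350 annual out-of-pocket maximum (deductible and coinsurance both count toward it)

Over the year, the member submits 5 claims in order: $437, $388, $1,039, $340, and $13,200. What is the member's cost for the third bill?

Bill 1, $437: fully absorbed by the deductible. Member owes $437 (running OOP $437).
Bill 2, $388: deductible takes $168, $220 remains; member's 40% is $88. Member pays $256; OOP now $693.
Bill 3, $1,039: deductible already satisfied, so member's share is 40% × $1,039 = $415.60. Member owes $415.60 (running OOP $1,108.60).

$415.60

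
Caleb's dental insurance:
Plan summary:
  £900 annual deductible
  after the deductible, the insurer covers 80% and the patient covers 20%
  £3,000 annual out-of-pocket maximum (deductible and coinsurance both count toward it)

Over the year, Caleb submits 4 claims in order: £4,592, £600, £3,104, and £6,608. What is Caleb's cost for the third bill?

£620.80

Bill 1, £4,592: £900 to deductible, leaving £3,692; patient's 20% is £738.40. Patient owes £1,638.40 (running OOP £1,638.40).
Bill 2, £600: deductible met; 20% of £600 = £120. Patient pays £120; OOP now £1,758.40.
Bill 3, £3,104: deductible already satisfied, so patient's share is 20% × £3,104 = £620.80. Cost to patient: £620.80. OOP to date £2,379.20.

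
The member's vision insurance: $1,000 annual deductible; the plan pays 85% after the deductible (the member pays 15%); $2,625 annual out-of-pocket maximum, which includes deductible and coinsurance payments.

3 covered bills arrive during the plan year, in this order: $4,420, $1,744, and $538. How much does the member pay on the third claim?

Bill 1, $4,420: $1,000 finishes the deductible; $3,420 goes to coinsurance; 15% of $3,420 = $513. Member pays $1,513; OOP now $1,513.
Bill 2, $1,744: 15% coinsurance on $1,744 = $261.60. Cost to member: $261.60. OOP to date $1,774.60.
Bill 3, $538: deductible met; 15% of $538 = $80.70. Member owes $80.70 (running OOP $1,855.30).

$80.70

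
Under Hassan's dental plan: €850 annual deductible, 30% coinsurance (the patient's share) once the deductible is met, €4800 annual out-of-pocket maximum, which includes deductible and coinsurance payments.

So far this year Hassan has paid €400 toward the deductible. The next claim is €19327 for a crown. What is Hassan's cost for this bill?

€400 of the €850 deductible is already met, leaving €450.
That leaves €19327 − €450 = €18877 for coinsurance.
Patient's 30% share of €18877 is €5663.10.
Patient responsibility before any cap: €450 + €5663.10 = €6113.10.
Year-to-date out-of-pocket would reach €400 + €6113.10 = €6513.10, above the €4800 maximum, so the patient pays only €4800 − €400 = €4400.

€4400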